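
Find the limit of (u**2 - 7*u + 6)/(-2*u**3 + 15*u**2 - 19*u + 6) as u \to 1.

-1

At u = 1 both the top and bottom vanish — a removable singularity. Factoring out (u - 1) from each leaves (u - 6)/(-2*u^2 + 13*u - 6), which at u = 1 equals -1.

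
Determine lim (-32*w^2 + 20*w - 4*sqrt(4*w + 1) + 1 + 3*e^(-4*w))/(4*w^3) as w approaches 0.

Substitution gives 0/0; apply L'Hôpital's rule 3 times.
After differentiating numerator and denominator 3 times the quotient is (-192*e^(-4*w) - 96/(4*w + 1)^(5/2))/(24); at w = 0 this is -12.

-12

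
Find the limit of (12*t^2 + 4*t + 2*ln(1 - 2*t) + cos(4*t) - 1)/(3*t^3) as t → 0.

Substitution gives 0/0; apply L'Hôpital's rule 3 times.
After differentiating numerator and denominator 3 times the quotient is (64*sin(4*t) + 32/(2*t - 1)^3)/(18); at t = 0 this is -16/9.

-16/9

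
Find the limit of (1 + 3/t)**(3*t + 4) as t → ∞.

Let L be the limit and take ln: ln L = lim (3t + 4)·ln(1 + 3/t) = lim (3t + 4)·(3/t + O(1/t²)) = 9.
Hence L = e^(9).

e^(9)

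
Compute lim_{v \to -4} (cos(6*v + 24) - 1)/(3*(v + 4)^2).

Direct substitution gives 0/0.
Apply L'Hôpital: lim (-6*sin(6*v + 24))/(6*v + 24), still 0/0.
After 2 applications of L'Hôpital's rule the quotient is (-36*cos(6*v + 24))/(6); substituting v = -4 gives -6.

-6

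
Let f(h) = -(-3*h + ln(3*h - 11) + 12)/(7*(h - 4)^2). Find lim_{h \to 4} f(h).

9/14

Direct substitution gives 0/0.
Apply L'Hôpital: lim (-3 + 3/(3*h - 11))/(56 - 14*h), still 0/0.
After 2 applications of L'Hôpital's rule the quotient is (-9/(3*h - 11)^2)/(-14); substituting h = 4 gives 9/14.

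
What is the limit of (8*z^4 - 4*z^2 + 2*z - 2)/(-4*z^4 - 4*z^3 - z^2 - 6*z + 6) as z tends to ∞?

-2

Numerator and denominator both have degree 4.
Dividing every term by z^4, all lower-order terms vanish and the limit is the ratio of leading coefficients, 8/(-4) = -2.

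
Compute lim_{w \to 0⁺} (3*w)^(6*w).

Base → 0⁺ and exponent → 0⁺: a 0^0 form.
Take logs: 6w·ln(3w). This is 0·(−∞); rewriting as ln(3w)/(1/(6w)) and applying L'Hôpital gives 0.
Hence the limit is e^0 = 1.

1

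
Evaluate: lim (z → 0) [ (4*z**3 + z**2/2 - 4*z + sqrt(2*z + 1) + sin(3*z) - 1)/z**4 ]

-5/8

Substitution gives 0/0; apply L'Hôpital's rule 4 times.
After differentiating numerator and denominator 4 times the quotient is (81*sin(3*z) - 15/(2*z + 1)^(7/2))/(24); at z = 0 this is -5/8.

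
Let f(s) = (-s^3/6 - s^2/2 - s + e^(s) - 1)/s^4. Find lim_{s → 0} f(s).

Direct substitution gives 0/0.
Apply L'Hôpital: lim (-s^2/2 - s + e^(s) - 1)/(4*s^3), still 0/0.
Apply L'Hôpital: lim (-s + e^(s) - 1)/(12*s^2), still 0/0.
Apply L'Hôpital: lim (e^(s) - 1)/(24*s), still 0/0.
After 4 applications of L'Hôpital's rule the quotient is (e^(s))/(24); substituting s = 0 gives 1/24.

1/24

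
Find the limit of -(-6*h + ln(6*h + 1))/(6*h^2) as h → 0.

Direct substitution gives 0/0.
Apply L'Hôpital: lim (-6 + 6/(6*h + 1))/(-12*h), still 0/0.
After 2 applications of L'Hôpital's rule the quotient is (-36/(6*h + 1)^2)/(-12); substituting h = 0 gives 3.

3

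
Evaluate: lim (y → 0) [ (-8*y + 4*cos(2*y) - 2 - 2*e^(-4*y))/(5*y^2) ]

-24/5

Substitution gives 0/0; apply L'Hôpital's rule 2 times.
After differentiating numerator and denominator 2 times the quotient is (-16*cos(2*y) - 32*e^(-4*y))/(10); at y = 0 this is -24/5.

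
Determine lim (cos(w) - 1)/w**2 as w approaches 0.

Direct substitution gives 0/0.
Apply L'Hôpital: lim (-sin(w))/(2*w), still 0/0.
After 2 applications of L'Hôpital's rule the quotient is (-cos(w))/(2); substituting w = 0 gives -1/2.

-1/2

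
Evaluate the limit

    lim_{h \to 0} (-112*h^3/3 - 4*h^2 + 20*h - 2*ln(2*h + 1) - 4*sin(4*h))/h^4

8

Substitution gives 0/0 (the numerator vanishes to order 4).
Expand each term to order h^4: the coefficient of h^4 in -4·sin(4h) is 0 and in -2·ln(1 + 2h) is 8.
Lower-order terms cancel with the polynomial part, so the numerator is (8)·h^4 + o(h^4), and the limit is (8)/(1) = 8.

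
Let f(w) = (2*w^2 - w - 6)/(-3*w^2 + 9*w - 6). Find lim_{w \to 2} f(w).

Direct substitution gives 0/0, so factor. Both numerator and denominator have (w - 2) as a factor.
After cancelling, the expression reduces to (2*w + 3)/(3 - 3*w).
Substituting w = 2 gives -7/3.

-7/3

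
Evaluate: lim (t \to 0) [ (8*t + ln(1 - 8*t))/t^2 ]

Direct substitution gives 0/0.
Apply L'Hôpital: lim (8 - 8/(1 - 8*t))/(2*t), still 0/0.
After 2 applications of L'Hôpital's rule the quotient is (-64/(1 - 8*t)^2)/(2); substituting t = 0 gives -32.

-32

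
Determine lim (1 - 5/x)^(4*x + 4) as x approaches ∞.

The base → 1 and the exponent → ∞: a 1^∞ form.
Take logarithms: (4x + 4)·ln(1 - 5/x). Since ln(1+u) ~ u for small u, this behaves like (4x)·(-5/x) → -20.
So the limit is e^(-20).

e^(-20)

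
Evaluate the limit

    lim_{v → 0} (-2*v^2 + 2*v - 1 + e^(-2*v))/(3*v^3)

Direct substitution gives 0/0.
Apply L'Hôpital: lim (-4*v + 2 - 2*e^(-2*v))/(9*v^2), still 0/0.
Apply L'Hôpital: lim (-4 + 4*e^(-2*v))/(18*v), still 0/0.
After 3 applications of L'Hôpital's rule the quotient is (-8*e^(-2*v))/(18); substituting v = 0 gives -4/9.

-4/9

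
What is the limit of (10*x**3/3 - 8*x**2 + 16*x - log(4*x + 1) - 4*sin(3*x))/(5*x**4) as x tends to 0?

64/5

Substitution gives 0/0; apply L'Hôpital's rule 4 times.
After differentiating numerator and denominator 4 times the quotient is (-324*sin(3*x) + 1536/(4*x + 1)^4)/(120); at x = 0 this is 64/5.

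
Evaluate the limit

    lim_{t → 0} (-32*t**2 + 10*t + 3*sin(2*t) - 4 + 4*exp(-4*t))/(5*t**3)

Substitution gives 0/0 (the numerator vanishes to order 3).
Expand each term to order t^3: the coefficient of t^3 in 4·e^(-4t) is -128/3 and in 3·sin(2t) is -4.
Lower-order terms cancel with the polynomial part, so the numerator is (-140/3)·t^3 + o(t^3), and the limit is (-140/3)/(5) = -28/3.

-28/3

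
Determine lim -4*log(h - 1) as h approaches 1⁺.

As h → 1⁺, h - 1 → 0⁺ and ln(h - 1) → −∞.
Multiplying by -4 gives ∞.

∞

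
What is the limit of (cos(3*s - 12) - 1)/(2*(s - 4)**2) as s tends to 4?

-9/4

Direct substitution gives 0/0.
Apply L'Hôpital: lim (-3*sin(3*s - 12))/(4*s - 16), still 0/0.
After 2 applications of L'Hôpital's rule the quotient is (-9*cos(3*s - 12))/(4); substituting s = 4 gives -9/4.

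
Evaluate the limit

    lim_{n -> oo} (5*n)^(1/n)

1

Base → ∞ and exponent → 0: an ∞^0 form.
Take logs: (1/n)·ln(5·n^1) = (ln 5 + 1·ln n)/n → 0.
So the limit is e^0 = 1.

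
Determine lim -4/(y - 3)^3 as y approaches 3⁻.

As y → 3⁻, (y - 3) → 0⁻, so (y - 3)^3 → 0⁻ and -4/(y - 3)^3 → ∞.

∞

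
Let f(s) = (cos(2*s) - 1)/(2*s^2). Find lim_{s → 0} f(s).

-1

Direct substitution gives 0/0.
Apply L'Hôpital: lim (-2*sin(2*s))/(4*s), still 0/0.
After 2 applications of L'Hôpital's rule the quotient is (-4*cos(2*s))/(4); substituting s = 0 gives -1.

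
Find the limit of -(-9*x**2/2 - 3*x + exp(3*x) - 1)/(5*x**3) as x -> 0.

Direct substitution gives 0/0.
Apply L'Hôpital: lim (-9*x + 3*e^(3*x) - 3)/(-15*x^2), still 0/0.
Apply L'Hôpital: lim (9*e^(3*x) - 9)/(-30*x), still 0/0.
After 3 applications of L'Hôpital's rule the quotient is (27*e^(3*x))/(-30); substituting x = 0 gives -9/10.

-9/10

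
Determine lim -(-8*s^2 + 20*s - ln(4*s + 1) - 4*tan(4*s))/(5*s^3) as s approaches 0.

64/3

Substitution gives 0/0 (the numerator vanishes to order 3).
Expand each term to order s^3: the coefficient of s^3 in −ln(1 + 4s) is -64/3 and in -4·tan(4s) is -256/3.
Lower-order terms cancel with the polynomial part, so the numerator is (-320/3)·s^3 + o(s^3), and the limit is (-320/3)/(-5) = 64/3.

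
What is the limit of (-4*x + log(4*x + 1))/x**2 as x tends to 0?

-8

Direct substitution gives 0/0.
Apply L'Hôpital: lim (-4 + 4/(4*x + 1))/(2*x), still 0/0.
After 2 applications of L'Hôpital's rule the quotient is (-16/(4*x + 1)^2)/(2); substituting x = 0 gives -8.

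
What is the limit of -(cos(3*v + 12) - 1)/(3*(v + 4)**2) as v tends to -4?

Direct substitution gives 0/0.
Apply L'Hôpital: lim (-3*sin(3*v + 12))/(-6*v - 24), still 0/0.
After 2 applications of L'Hôpital's rule the quotient is (-9*cos(3*v + 12))/(-6); substituting v = -4 gives 3/2.

3/2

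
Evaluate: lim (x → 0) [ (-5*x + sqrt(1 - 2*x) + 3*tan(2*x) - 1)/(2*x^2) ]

Substitution gives 0/0; apply L'Hôpital's rule 2 times.
After differentiating numerator and denominator 2 times the quotient is (24*tan(2*x)/cos(2*x)^2 - 1/(1 - 2*x)^(3/2))/(4); at x = 0 this is -1/4.

-1/4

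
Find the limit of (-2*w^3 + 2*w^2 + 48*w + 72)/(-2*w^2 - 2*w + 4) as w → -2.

8/3

At w = -2 both the top and bottom vanish — a removable singularity. Factoring out (w + 2) from each leaves (-2*w^2 + 6*w + 36)/(2 - 2*w), which at w = -2 equals 8/3.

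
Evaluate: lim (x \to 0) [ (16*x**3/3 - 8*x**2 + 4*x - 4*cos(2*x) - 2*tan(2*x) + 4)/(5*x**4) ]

-8/15

Substitution gives 0/0 (the numerator vanishes to order 4).
Expand each term to order x^4: the coefficient of x^4 in -4·cos(2x) is -8/3 and in -2·tan(2x) is 0.
Lower-order terms cancel with the polynomial part, so the numerator is (-8/3)·x^4 + o(x^4), and the limit is (-8/3)/(5) = -8/15.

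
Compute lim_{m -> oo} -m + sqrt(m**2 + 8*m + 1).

4

This has the form ∞ − ∞. Multiply and divide by the conjugate √(m^2 + 8*m + 1) + m.
That gives (8m + 1) / (√(m^2 + 8*m + 1) + m).
Divide numerator and denominator by m: the limit is 8/(2·1) = 4.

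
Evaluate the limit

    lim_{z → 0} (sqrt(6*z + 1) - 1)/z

3

A 0/0 form; rationalise with √(1 + 6z) + √1. This collapses the numerator to 6z, leaving 6/(√(1 + 6z) + √1) → 6/(2√1) = 3.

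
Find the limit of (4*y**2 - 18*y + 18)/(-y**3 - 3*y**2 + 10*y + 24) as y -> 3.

-6/35

At y = 3 both the top and bottom vanish — a removable singularity. Factoring out (y - 3) from each leaves (4*y - 6)/(-y^2 - 6*y - 8), which at y = 3 equals -6/35.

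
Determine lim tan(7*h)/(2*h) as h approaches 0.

7/2

Substitution gives 0/0.
Since tan(u)/u → 1 as u → 0, tan(7h)/(7h) → 1 and the limit is 7/2.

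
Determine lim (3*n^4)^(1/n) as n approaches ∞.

1

Base → ∞ and exponent → 0: an ∞^0 form.
Take logs: (1/n)·ln(3·n^4) = (ln 3 + 4·ln n)/n → 0.
So the limit is e^0 = 1.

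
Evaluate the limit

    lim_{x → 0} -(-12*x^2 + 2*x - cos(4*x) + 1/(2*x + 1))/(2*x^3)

Substitution gives 0/0; apply L'Hôpital's rule 3 times.
After differentiating numerator and denominator 3 times the quotient is (-64*sin(4*x) - 48/(2*x + 1)^4)/(-12); at x = 0 this is 4.

4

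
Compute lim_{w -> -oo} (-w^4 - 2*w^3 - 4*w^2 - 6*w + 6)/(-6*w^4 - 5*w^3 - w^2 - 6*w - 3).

Numerator and denominator both have degree 4.
Dividing every term by w^4, all lower-order terms vanish and the limit is the ratio of leading coefficients, -1/(-6) = 1/6.

1/6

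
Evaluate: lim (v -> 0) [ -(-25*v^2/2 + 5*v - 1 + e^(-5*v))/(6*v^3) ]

Direct substitution gives 0/0.
Apply L'Hôpital: lim (-25*v + 5 - 5*e^(-5*v))/(-18*v^2), still 0/0.
Apply L'Hôpital: lim (-25 + 25*e^(-5*v))/(-36*v), still 0/0.
After 3 applications of L'Hôpital's rule the quotient is (-125*e^(-5*v))/(-36); substituting v = 0 gives 125/36.

125/36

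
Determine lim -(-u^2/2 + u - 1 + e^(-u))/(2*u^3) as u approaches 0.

Direct substitution gives 0/0.
Apply L'Hôpital: lim (-u + 1 - e^(-u))/(-6*u^2), still 0/0.
Apply L'Hôpital: lim (-1 + e^(-u))/(-12*u), still 0/0.
After 3 applications of L'Hôpital's rule the quotient is (-e^(-u))/(-12); substituting u = 0 gives 1/12.

1/12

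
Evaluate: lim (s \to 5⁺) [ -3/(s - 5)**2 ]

-∞

As s → 5⁺, (s - 5) → 0⁺, so (s - 5)^2 → 0⁺ and -3/(s - 5)^2 → -∞.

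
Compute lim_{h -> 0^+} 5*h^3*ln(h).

This is a 0·(−∞) form. Rewrite as 5·ln(h) / h^(−3) and apply L'Hôpital:
the derivative quotient is 5·(1/h) / (−3·h^(−4)) = (-5/3)·h^3 → 0.

0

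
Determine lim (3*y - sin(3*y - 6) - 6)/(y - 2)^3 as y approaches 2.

Direct substitution gives 0/0.
Apply L'Hôpital: lim (3 - 3*cos(3*y - 6))/(3*(y - 2)^2), still 0/0.
Apply L'Hôpital: lim (9*sin(3*y - 6))/(6*y - 12), still 0/0.
After 3 applications of L'Hôpital's rule the quotient is (27*cos(3*y - 6))/(6); substituting y = 2 gives 9/2.

9/2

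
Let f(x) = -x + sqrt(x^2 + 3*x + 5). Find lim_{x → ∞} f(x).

An ∞ − ∞ form. Rationalising with the conjugate, the difference becomes (3x + 5) / (√(x^2 + 3*x + 5) + x).
For large x the denominator behaves like 2·x, so the quotient tends to 3/2 = 3/2.

3/2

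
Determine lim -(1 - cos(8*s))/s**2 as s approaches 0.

-32

Substitution gives 0/0.
Use (1 − cos u)/u² → 1/2 with u = 8s: the limit is 8²/(2·(-1)) = -32.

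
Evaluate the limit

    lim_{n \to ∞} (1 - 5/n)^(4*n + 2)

e^(-20)

Write it as [(1 - 5/n)^n]^(4) · (1 - 5/n)^(2). The bracketed term tends to e^(-5) and the second factor to 1, so the limit is e^(-20).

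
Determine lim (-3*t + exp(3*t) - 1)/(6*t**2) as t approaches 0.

Direct substitution gives 0/0.
Apply L'Hôpital: lim (3*e^(3*t) - 3)/(12*t), still 0/0.
After 2 applications of L'Hôpital's rule the quotient is (9*e^(3*t))/(12); substituting t = 0 gives 3/4.

3/4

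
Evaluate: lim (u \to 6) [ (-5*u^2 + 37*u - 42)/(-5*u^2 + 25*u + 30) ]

23/35

Direct substitution gives 0/0, so factor. Both numerator and denominator have (u - 6) as a factor.
After cancelling, the expression reduces to (7 - 5*u)/(-5*u - 5).
Substituting u = 6 gives 23/35.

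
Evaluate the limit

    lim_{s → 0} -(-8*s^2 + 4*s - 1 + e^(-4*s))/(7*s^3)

32/21

Direct substitution gives 0/0.
Apply L'Hôpital: lim (-16*s + 4 - 4*e^(-4*s))/(-21*s^2), still 0/0.
Apply L'Hôpital: lim (-16 + 16*e^(-4*s))/(-42*s), still 0/0.
After 3 applications of L'Hôpital's rule the quotient is (-64*e^(-4*s))/(-42); substituting s = 0 gives 32/21.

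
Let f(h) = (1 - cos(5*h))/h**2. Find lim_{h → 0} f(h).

Substitution gives 0/0.
Use (1 − cos u)/u² → 1/2 with u = 5h: the limit is 5²/(2·1) = 25/2.

25/2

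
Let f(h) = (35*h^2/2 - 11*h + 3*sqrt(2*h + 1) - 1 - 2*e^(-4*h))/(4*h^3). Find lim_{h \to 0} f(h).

137/24

Substitution gives 0/0 (the numerator vanishes to order 3).
Expand each term to order h^3: the coefficient of h^3 in -2·e^(-4h) is 64/3 and in 3·√(1 + 2h) is 3/2.
Lower-order terms cancel with the polynomial part, so the numerator is (137/6)·h^3 + o(h^3), and the limit is (137/6)/(4) = 137/24.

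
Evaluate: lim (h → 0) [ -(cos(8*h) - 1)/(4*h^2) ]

Direct substitution gives 0/0.
Apply L'Hôpital: lim (-8*sin(8*h))/(-8*h), still 0/0.
After 2 applications of L'Hôpital's rule the quotient is (-64*cos(8*h))/(-8); substituting h = 0 gives 8.

8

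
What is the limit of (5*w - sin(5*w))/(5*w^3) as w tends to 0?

25/6

Direct substitution gives 0/0.
Apply L'Hôpital: lim (5 - 5*cos(5*w))/(15*w^2), still 0/0.
Apply L'Hôpital: lim (25*sin(5*w))/(30*w), still 0/0.
After 3 applications of L'Hôpital's rule the quotient is (125*cos(5*w))/(30); substituting w = 0 gives 25/6.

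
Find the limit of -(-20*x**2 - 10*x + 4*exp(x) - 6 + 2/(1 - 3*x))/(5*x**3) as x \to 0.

-164/15

Substitution gives 0/0; apply L'Hôpital's rule 3 times.
After differentiating numerator and denominator 3 times the quotient is (4*e^(x) + 324/(3*x - 1)^4)/(-30); at x = 0 this is -164/15.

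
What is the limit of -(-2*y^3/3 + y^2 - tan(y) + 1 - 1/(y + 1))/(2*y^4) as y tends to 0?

Substitution gives 0/0 (the numerator vanishes to order 4).
Expand each term to order y^4: the coefficient of y^4 in −1/(1 + y) is -1 and in −tan(y) is 0.
Lower-order terms cancel with the polynomial part, so the numerator is (-1)·y^4 + o(y^4), and the limit is (-1)/(-2) = 1/2.

1/2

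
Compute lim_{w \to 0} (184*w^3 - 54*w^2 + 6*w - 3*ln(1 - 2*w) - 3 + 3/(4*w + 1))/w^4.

Substitution gives 0/0 (the numerator vanishes to order 4).
Expand each term to order w^4: the coefficient of w^4 in -3·ln(1 - 2w) is 12 and in 3·1/(1 + 4w) is 768.
Lower-order terms cancel with the polynomial part, so the numerator is (780)·w^4 + o(w^4), and the limit is (780)/(1) = 780.

780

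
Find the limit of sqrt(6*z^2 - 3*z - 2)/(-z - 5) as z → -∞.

For large |z|, √(6*z^2 - 3*z - 2) ≈ √6·|z| and the denominator ≈ -z.
Since z → −∞, |z| = −z, giving −√6/(-1) = √(6).

√(6)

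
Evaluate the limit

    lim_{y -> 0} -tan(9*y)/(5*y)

Substitution gives 0/0.
Since tan(u)/u → 1 as u → 0, tan(9y)/(9y) → 1 and the limit is 9/(-5) = -9/5.

-9/5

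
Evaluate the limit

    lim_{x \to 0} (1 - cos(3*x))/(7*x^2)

9/14

Substitution gives 0/0.
Use (1 − cos u)/u² → 1/2 with u = 3x: the limit is 3²/(2·7) = 9/14.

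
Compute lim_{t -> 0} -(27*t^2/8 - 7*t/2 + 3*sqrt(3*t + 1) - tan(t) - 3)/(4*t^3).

Substitution gives 0/0; apply L'Hôpital's rule 3 times.
After differentiating numerator and denominator 3 times the quotient is (4/cos(t)^2 - 6/cos(t)^4 + 243/(8*(3*t + 1)^(5/2)))/(-24); at t = 0 this is -227/192.

-227/192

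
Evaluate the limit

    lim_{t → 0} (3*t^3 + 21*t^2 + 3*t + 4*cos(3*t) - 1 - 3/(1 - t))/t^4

Substitution gives 0/0; apply L'Hôpital's rule 4 times.
After differentiating numerator and denominator 4 times the quotient is (324*cos(3*t) + 72/(t - 1)^5)/(24); at t = 0 this is 21/2.

21/2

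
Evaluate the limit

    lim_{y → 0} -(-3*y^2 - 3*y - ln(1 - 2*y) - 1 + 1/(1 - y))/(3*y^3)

Substitution gives 0/0; apply L'Hôpital's rule 3 times.
After differentiating numerator and denominator 3 times the quotient is (-16/(2*y - 1)^3 + 6/(y - 1)^4)/(-18); at y = 0 this is -11/9.

-11/9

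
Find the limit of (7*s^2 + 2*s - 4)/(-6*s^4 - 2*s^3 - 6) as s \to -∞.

0

The denominator has degree 4 and the numerator degree 2. Dividing numerator and denominator by s^4 sends every term to 0 except the leading denominator term, so the limit is 0.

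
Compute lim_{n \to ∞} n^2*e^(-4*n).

Write as n^2/e^{4n}, an ∞/∞ form.
Exponential growth dominates any polynomial, so repeated L'Hôpital (or the standard result) gives 0.

0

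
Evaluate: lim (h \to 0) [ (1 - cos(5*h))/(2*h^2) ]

25/4

Substitution gives 0/0.
Use (1 − cos u)/u² → 1/2 with u = 5h: the limit is 5²/(2·2) = 25/4.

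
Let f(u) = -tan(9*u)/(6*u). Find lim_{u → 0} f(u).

-3/2

Substitution gives 0/0.
Since tan(θ)/θ → 1 as θ → 0, tan(9u)/(9u) → 1 and the limit is 9/(-6) = -3/2.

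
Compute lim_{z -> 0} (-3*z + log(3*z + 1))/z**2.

Direct substitution gives 0/0.
Apply L'Hôpital: lim (-3 + 3/(3*z + 1))/(2*z), still 0/0.
After 2 applications of L'Hôpital's rule the quotient is (-9/(3*z + 1)^2)/(2); substituting z = 0 gives -9/2.

-9/2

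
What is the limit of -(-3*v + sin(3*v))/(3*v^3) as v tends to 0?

Direct substitution gives 0/0.
Apply L'Hôpital: lim (3*cos(3*v) - 3)/(-9*v^2), still 0/0.
Apply L'Hôpital: lim (-9*sin(3*v))/(-18*v), still 0/0.
After 3 applications of L'Hôpital's rule the quotient is (-27*cos(3*v))/(-18); substituting v = 0 gives 3/2.

3/2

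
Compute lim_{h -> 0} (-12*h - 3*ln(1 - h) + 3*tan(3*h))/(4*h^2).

Substitution gives 0/0; apply L'Hôpital's rule 2 times.
After differentiating numerator and denominator 2 times the quotient is (54*tan(3*h)/cos(3*h)^2 + 3/(h - 1)^2)/(8); at h = 0 this is 3/8.

3/8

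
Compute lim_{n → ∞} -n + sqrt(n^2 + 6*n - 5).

3

This has the form ∞ − ∞. Multiply and divide by the conjugate √(n^2 + 6*n - 5) + n.
That gives (6n - 5) / (√(n^2 + 6*n - 5) + n).
Divide numerator and denominator by n: the limit is 6/(2·1) = 3.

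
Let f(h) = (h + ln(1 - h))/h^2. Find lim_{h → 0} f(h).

-1/2

Direct substitution gives 0/0.
Apply L'Hôpital: lim (1 - 1/(1 - h))/(2*h), still 0/0.
After 2 applications of L'Hôpital's rule the quotient is (-1/(1 - h)^2)/(2); substituting h = 0 gives -1/2.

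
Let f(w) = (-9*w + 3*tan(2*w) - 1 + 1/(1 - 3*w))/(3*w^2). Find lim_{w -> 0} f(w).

3

Substitution gives 0/0 (the numerator vanishes to order 2).
Expand each term to order w^2: the coefficient of w^2 in 3·tan(2w) is 0 and in 1/(1 - 3w) is 9.
Lower-order terms cancel with the polynomial part, so the numerator is (9)·w^2 + o(w^2), and the limit is (9)/(3) = 3.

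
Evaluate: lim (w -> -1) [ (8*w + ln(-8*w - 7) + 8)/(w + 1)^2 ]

-32

Direct substitution gives 0/0.
Apply L'Hôpital: lim (8 - 8/(-8*w - 7))/(2*w + 2), still 0/0.
After 2 applications of L'Hôpital's rule the quotient is (-64/(-8*w - 7)^2)/(2); substituting w = -1 gives -32.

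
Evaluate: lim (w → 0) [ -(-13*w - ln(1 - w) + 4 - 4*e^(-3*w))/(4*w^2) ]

Substitution gives 0/0; apply L'Hôpital's rule 2 times.
After differentiating numerator and denominator 2 times the quotient is (-36*e^(-3*w) + (w - 1)^(-2))/(-8); at w = 0 this is 35/8.

35/8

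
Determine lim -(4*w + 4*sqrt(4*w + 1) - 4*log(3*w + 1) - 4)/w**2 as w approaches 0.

Substitution gives 0/0 (the numerator vanishes to order 2).
Expand each term to order w^2: the coefficient of w^2 in 4·√(1 + 4w) is -8 and in -4·ln(1 + 3w) is 18.
Lower-order terms cancel with the polynomial part, so the numerator is (10)·w^2 + o(w^2), and the limit is (10)/(-1) = -10.

-10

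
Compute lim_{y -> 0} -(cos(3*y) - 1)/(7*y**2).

Direct substitution gives 0/0.
Apply L'Hôpital: lim (-3*sin(3*y))/(-14*y), still 0/0.
After 2 applications of L'Hôpital's rule the quotient is (-9*cos(3*y))/(-14); substituting y = 0 gives 9/14.

9/14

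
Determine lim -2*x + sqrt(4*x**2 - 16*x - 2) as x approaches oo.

This has the form ∞ − ∞. Multiply and divide by the conjugate √(4*x^2 - 16*x - 2) + 2x.
That gives (-16x - 2) / (√(4*x^2 - 16*x - 2) + 2x).
Divide numerator and denominator by x: the limit is -16/(2·2) = -4.

-4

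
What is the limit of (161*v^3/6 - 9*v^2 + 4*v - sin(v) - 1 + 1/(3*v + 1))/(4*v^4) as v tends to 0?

Substitution gives 0/0 (the numerator vanishes to order 4).
Expand each term to order v^4: the coefficient of v^4 in −sin(v) is 0 and in 1/(1 + 3v) is 81.
Lower-order terms cancel with the polynomial part, so the numerator is (81)·v^4 + o(v^4), and the limit is (81)/(4) = 81/4.

81/4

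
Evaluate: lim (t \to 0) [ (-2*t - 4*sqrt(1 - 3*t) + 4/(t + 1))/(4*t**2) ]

17/8

Substitution gives 0/0; apply L'Hôpital's rule 2 times.
After differentiating numerator and denominator 2 times the quotient is (8/(t + 1)^3 + 9/(1 - 3*t)^(3/2))/(8); at t = 0 this is 17/8.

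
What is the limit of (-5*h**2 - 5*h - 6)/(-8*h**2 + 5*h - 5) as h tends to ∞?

Numerator and denominator both have degree 2.
Dividing every term by h^2, all lower-order terms vanish and the limit is the ratio of leading coefficients, -5/(-8) = 5/8.

5/8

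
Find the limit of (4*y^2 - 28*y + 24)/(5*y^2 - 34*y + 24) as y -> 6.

10/13

Since y = 6 makes numerator and denominator zero, (y - 6) divides both.
Cancelling it gives (4*y - 4)/(5*y - 4); now plug in y = 6 to get 10/13.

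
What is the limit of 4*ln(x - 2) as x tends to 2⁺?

As x → 2⁺, x - 2 → 0⁺ and ln(x - 2) → −∞.
Multiplying by 4 gives -∞.

-∞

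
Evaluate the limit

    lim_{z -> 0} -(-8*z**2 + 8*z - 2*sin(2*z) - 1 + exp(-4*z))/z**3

Substitution gives 0/0 (the numerator vanishes to order 3).
Expand each term to order z^3: the coefficient of z^3 in e^(-4z) is -32/3 and in -2·sin(2z) is 8/3.
Lower-order terms cancel with the polynomial part, so the numerator is (-8)·z^3 + o(z^3), and the limit is (-8)/(-1) = 8.

8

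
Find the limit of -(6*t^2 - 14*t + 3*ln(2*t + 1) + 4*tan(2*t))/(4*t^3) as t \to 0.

Substitution gives 0/0 (the numerator vanishes to order 3).
Expand each term to order t^3: the coefficient of t^3 in 4·tan(2t) is 32/3 and in 3·ln(1 + 2t) is 8.
Lower-order terms cancel with the polynomial part, so the numerator is (56/3)·t^3 + o(t^3), and the limit is (56/3)/(-4) = -14/3.

-14/3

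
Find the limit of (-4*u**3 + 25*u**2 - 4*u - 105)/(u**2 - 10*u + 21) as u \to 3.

Since u = 3 makes numerator and denominator zero, (u - 3) divides both.
Cancelling it gives (-4*u^2 + 13*u + 35)/(u - 7); now plug in u = 3 to get -19/2.

-19/2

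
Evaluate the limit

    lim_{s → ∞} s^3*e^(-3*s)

0

Write as s^3/e^{3s}, an ∞/∞ form.
Exponential growth dominates any polynomial, so repeated L'Hôpital (or the standard result) gives 0.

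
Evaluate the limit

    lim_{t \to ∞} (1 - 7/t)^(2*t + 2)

Write it as [(1 - 7/t)^t]^(2) · (1 - 7/t)^(2). The bracketed term tends to e^(-7) and the second factor to 1, so the limit is e^(-14).

e^(-14)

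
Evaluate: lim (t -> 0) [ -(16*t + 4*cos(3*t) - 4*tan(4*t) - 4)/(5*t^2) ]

18/5

Substitution gives 0/0; apply L'Hôpital's rule 2 times.
After differentiating numerator and denominator 2 times the quotient is (-128*sin(4*t)/cos(4*t)^3 - 36*cos(3*t))/(-10); at t = 0 this is 18/5.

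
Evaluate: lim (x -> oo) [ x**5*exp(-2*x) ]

0

Write as x^5/e^{2x}, an ∞/∞ form.
Exponential growth dominates any polynomial, so repeated L'Hôpital (or the standard result) gives 0.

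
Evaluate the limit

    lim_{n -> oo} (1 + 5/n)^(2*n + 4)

Let L be the limit and take ln: ln L = lim (2n + 4)·ln(1 + 5/n) = lim (2n + 4)·(5/n + O(1/n²)) = 10.
Hence L = e^(10).

e^(10)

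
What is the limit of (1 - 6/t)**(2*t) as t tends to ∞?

The base → 1 and the exponent → ∞: a 1^∞ form.
Take logarithms: (2t)·ln(1 - 6/t). Since ln(1+u) ~ u for small u, this behaves like (2t)·(-6/t) → -12.
So the limit is e^(-12).

e^(-12)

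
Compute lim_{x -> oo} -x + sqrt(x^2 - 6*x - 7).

-3

This has the form ∞ − ∞. Multiply and divide by the conjugate √(x^2 - 6*x - 7) + x.
That gives (-6x - 7) / (√(x^2 - 6*x - 7) + x).
Divide numerator and denominator by x: the limit is -6/(2·1) = -3.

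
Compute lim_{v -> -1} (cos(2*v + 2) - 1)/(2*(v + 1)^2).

-1

Direct substitution gives 0/0.
Apply L'Hôpital: lim (-2*sin(2*v + 2))/(4*v + 4), still 0/0.
After 2 applications of L'Hôpital's rule the quotient is (-4*cos(2*v + 2))/(4); substituting v = -1 gives -1.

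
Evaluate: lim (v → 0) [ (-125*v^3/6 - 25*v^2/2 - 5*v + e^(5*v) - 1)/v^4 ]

Direct substitution gives 0/0.
Apply L'Hôpital: lim (-125*v^2/2 - 25*v + 5*e^(5*v) - 5)/(4*v^3), still 0/0.
Apply L'Hôpital: lim (-125*v + 25*e^(5*v) - 25)/(12*v^2), still 0/0.
Apply L'Hôpital: lim (125*e^(5*v) - 125)/(24*v), still 0/0.
After 4 applications of L'Hôpital's rule the quotient is (625*e^(5*v))/(24); substituting v = 0 gives 625/24.

625/24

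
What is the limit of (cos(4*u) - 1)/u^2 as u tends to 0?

Direct substitution gives 0/0.
Apply L'Hôpital: lim (-4*sin(4*u))/(2*u), still 0/0.
After 2 applications of L'Hôpital's rule the quotient is (-16*cos(4*u))/(2); substituting u = 0 gives -8.

-8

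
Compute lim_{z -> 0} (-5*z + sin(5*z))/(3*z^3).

Direct substitution gives 0/0.
Apply L'Hôpital: lim (5*cos(5*z) - 5)/(9*z^2), still 0/0.
Apply L'Hôpital: lim (-25*sin(5*z))/(18*z), still 0/0.
After 3 applications of L'Hôpital's rule the quotient is (-125*cos(5*z))/(18); substituting z = 0 gives -125/18.

-125/18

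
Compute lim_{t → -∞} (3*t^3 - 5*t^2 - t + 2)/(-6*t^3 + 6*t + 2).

-1/2

Numerator and denominator both have degree 3.
Dividing every term by t^3, all lower-order terms vanish and the limit is the ratio of leading coefficients, 3/(-6) = -1/2.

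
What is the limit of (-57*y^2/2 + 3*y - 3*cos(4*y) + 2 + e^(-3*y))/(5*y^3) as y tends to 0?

Substitution gives 0/0 (the numerator vanishes to order 3).
Expand each term to order y^3: the coefficient of y^3 in -3·cos(4y) is 0 and in e^(-3y) is -9/2.
Lower-order terms cancel with the polynomial part, so the numerator is (-9/2)·y^3 + o(y^3), and the limit is (-9/2)/(5) = -9/10.

-9/10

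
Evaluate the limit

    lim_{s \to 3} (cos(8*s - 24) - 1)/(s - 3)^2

Direct substitution gives 0/0.
Apply L'Hôpital: lim (-8*sin(8*s - 24))/(2*s - 6), still 0/0.
After 2 applications of L'Hôpital's rule the quotient is (-64*cos(8*s - 24))/(2); substituting s = 3 gives -32.

-32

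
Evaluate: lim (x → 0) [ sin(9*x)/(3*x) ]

Substitution gives 0/0.
Write it as (9/3)·sin(9x)/(9x); since sin(u)/u → 1, the limit is 3.

3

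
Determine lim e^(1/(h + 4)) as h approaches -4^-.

As h → -4⁻, 1/(h + 4) → −∞, so e^(1/(h + 4)) → 0.

0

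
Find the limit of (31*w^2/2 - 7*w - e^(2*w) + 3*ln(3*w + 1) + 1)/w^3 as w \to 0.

Substitution gives 0/0 (the numerator vanishes to order 3).
Expand each term to order w^3: the coefficient of w^3 in 3·ln(1 + 3w) is 27 and in −e^(2w) is -4/3.
Lower-order terms cancel with the polynomial part, so the numerator is (77/3)·w^3 + o(w^3), and the limit is (77/3)/(1) = 77/3.

77/3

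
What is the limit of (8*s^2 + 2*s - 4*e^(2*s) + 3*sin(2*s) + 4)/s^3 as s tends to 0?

Substitution gives 0/0 (the numerator vanishes to order 3).
Expand each term to order s^3: the coefficient of s^3 in 3·sin(2s) is -4 and in -4·e^(2s) is -16/3.
Lower-order terms cancel with the polynomial part, so the numerator is (-28/3)·s^3 + o(s^3), and the limit is (-28/3)/(1) = -28/3.

-28/3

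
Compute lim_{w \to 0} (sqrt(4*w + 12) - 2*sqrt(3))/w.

√(3)/3

Substitution gives 0/0. Multiply numerator and denominator by the conjugate √(12 + 4w) + √12.
The numerator becomes (12 + 4w) − 12 = 4w, so the expression simplifies to 4/(√(12 + 4w) + √12).
Letting w → 0 gives 4/(2√12) = √(3)/3.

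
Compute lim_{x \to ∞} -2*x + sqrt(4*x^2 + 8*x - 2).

2

An ∞ − ∞ form. Rationalising with the conjugate, the difference becomes (8x - 2) / (√(4*x^2 + 8*x - 2) + 2x).
For large x the denominator behaves like 2·2x, so the quotient tends to 8/4 = 2.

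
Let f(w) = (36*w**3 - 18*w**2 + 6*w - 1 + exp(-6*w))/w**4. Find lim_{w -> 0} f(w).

54

Direct substitution gives 0/0.
Apply L'Hôpital: lim (108*w^2 - 36*w + 6 - 6*e^(-6*w))/(4*w^3), still 0/0.
Apply L'Hôpital: lim (216*w - 36 + 36*e^(-6*w))/(12*w^2), still 0/0.
Apply L'Hôpital: lim (216 - 216*e^(-6*w))/(24*w), still 0/0.
After 4 applications of L'Hôpital's rule the quotient is (1296*e^(-6*w))/(24); substituting w = 0 gives 54.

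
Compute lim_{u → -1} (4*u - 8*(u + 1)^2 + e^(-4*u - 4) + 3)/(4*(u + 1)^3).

Direct substitution gives 0/0.
Apply L'Hôpital: lim (-16*u - 4*e^(-4*u - 4) - 12)/(12*(u + 1)^2), still 0/0.
Apply L'Hôpital: lim (16*e^(-4*u - 4) - 16)/(24*u + 24), still 0/0.
After 3 applications of L'Hôpital's rule the quotient is (-64*e^(-4*u - 4))/(24); substituting u = -1 gives -8/3.

-8/3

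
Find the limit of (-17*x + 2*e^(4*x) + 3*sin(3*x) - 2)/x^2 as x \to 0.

16

Substitution gives 0/0 (the numerator vanishes to order 2).
Expand each term to order x^2: the coefficient of x^2 in 2·e^(4x) is 16 and in 3·sin(3x) is 0.
Lower-order terms cancel with the polynomial part, so the numerator is (16)·x^2 + o(x^2), and the limit is (16)/(1) = 16.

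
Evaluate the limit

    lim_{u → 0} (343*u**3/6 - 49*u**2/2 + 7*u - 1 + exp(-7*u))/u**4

Direct substitution gives 0/0.
Apply L'Hôpital: lim (343*u^2/2 - 49*u + 7 - 7*e^(-7*u))/(4*u^3), still 0/0.
Apply L'Hôpital: lim (343*u - 49 + 49*e^(-7*u))/(12*u^2), still 0/0.
Apply L'Hôpital: lim (343 - 343*e^(-7*u))/(24*u), still 0/0.
After 4 applications of L'Hôpital's rule the quotient is (2401*e^(-7*u))/(24); substituting u = 0 gives 2401/24.

2401/24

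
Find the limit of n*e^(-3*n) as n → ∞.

0

Write as n^1/e^{3n}, an ∞/∞ form.
Exponential growth dominates any polynomial, so repeated L'Hôpital (or the standard result) gives 0.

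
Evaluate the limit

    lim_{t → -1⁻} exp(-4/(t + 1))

∞

As t → -1⁻, -4/(t + 1) → +∞, so e^(-4/(t + 1)) → ∞.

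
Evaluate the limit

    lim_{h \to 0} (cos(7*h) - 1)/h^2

-49/2

Direct substitution gives 0/0.
Apply L'Hôpital: lim (-7*sin(7*h))/(2*h), still 0/0.
After 2 applications of L'Hôpital's rule the quotient is (-49*cos(7*h))/(2); substituting h = 0 gives -49/2.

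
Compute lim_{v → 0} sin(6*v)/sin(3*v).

Substitution gives 0/0.
Divide numerator and denominator by v: sin(6v)/v → 6 and sin(3v)/v → 3, so the limit is 1·6/3 = 2.

2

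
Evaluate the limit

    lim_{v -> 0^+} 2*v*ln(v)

0

This is a 0·(−∞) form. Rewrite as 2·ln(v) / v^(−1) and apply L'Hôpital:
the derivative quotient is 2·(1/v) / (−1·v^(−2)) = (-2/1)·v^1 → 0.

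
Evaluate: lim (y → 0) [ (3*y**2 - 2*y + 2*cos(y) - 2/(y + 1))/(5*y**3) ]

2/5

Substitution gives 0/0; apply L'Hôpital's rule 3 times.
After differentiating numerator and denominator 3 times the quotient is (2*sin(y) + 12/(y + 1)^4)/(30); at y = 0 this is 2/5.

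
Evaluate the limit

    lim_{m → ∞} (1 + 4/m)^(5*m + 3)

e^(20)

The base → 1 and the exponent → ∞: a 1^∞ form.
Take logarithms: (5m + 3)·ln(1 + 4/m). Since ln(1+u) ~ u for small u, this behaves like (5m)·(4/m) → 20.
So the limit is e^(20).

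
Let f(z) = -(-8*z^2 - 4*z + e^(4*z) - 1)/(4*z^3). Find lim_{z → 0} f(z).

-8/3

Direct substitution gives 0/0.
Apply L'Hôpital: lim (-16*z + 4*e^(4*z) - 4)/(-12*z^2), still 0/0.
Apply L'Hôpital: lim (16*e^(4*z) - 16)/(-24*z), still 0/0.
After 3 applications of L'Hôpital's rule the quotient is (64*e^(4*z))/(-24); substituting z = 0 gives -8/3.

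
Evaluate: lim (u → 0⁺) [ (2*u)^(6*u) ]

Base → 0⁺ and exponent → 0⁺: a 0^0 form.
Take logs: 6u·ln(2u). This is 0·(−∞); rewriting as ln(2u)/(1/(6u)) and applying L'Hôpital gives 0.
Hence the limit is e^0 = 1.

1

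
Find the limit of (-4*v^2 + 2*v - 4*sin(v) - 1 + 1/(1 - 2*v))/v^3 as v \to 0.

Substitution gives 0/0 (the numerator vanishes to order 3).
Expand each term to order v^3: the coefficient of v^3 in 1/(1 - 2v) is 8 and in -4·sin(v) is 2/3.
Lower-order terms cancel with the polynomial part, so the numerator is (26/3)·v^3 + o(v^3), and the limit is (26/3)/(1) = 26/3.

26/3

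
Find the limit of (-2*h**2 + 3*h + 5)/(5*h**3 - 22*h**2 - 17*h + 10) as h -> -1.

Since h = -1 makes numerator and denominator zero, (h + 1) divides both.
Cancelling it gives (5 - 2*h)/(5*h^2 - 27*h + 10); now plug in h = -1 to get 1/6.

1/6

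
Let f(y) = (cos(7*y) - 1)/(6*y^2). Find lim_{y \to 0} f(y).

-49/12

Direct substitution gives 0/0.
Apply L'Hôpital: lim (-7*sin(7*y))/(12*y), still 0/0.
After 2 applications of L'Hôpital's rule the quotient is (-49*cos(7*y))/(12); substituting y = 0 gives -49/12.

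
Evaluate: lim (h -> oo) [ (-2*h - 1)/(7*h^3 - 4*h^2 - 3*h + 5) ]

The denominator has degree 3 and the numerator degree 1. Dividing numerator and denominator by h^3 sends every term to 0 except the leading denominator term, so the limit is 0.

0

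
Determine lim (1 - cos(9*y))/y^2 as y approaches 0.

81/2

Substitution gives 0/0.
Use (1 − cos u)/u² → 1/2 with u = 9y: the limit is 9²/(2·1) = 81/2.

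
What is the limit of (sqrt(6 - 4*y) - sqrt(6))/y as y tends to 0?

-√(6)/3

A 0/0 form; rationalise with √(6 - 4y) + √6. This collapses the numerator to -4y, leaving -4/(√(6 - 4y) + √6) → -4/(2√6) = -√(6)/3.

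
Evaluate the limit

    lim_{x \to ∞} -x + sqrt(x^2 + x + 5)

An ∞ − ∞ form. Rationalising with the conjugate, the difference becomes (x + 5) / (√(x^2 + x + 5) + x).
For large x the denominator behaves like 2·x, so the quotient tends to 1/2 = 1/2.

1/2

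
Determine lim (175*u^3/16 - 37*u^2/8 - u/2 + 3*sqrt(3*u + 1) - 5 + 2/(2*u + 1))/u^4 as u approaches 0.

Substitution gives 0/0; apply L'Hôpital's rule 4 times.
After differentiating numerator and denominator 4 times the quotient is (-3645/(16*(3*u + 1)^(7/2)) + 768/(2*u + 1)^5)/(24); at u = 0 this is 2881/128.

2881/128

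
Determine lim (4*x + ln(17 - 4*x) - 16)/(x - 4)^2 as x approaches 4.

-8

Direct substitution gives 0/0.
Apply L'Hôpital: lim (4 - 4/(17 - 4*x))/(2*x - 8), still 0/0.
After 2 applications of L'Hôpital's rule the quotient is (-16/(17 - 4*x)^2)/(2); substituting x = 4 gives -8.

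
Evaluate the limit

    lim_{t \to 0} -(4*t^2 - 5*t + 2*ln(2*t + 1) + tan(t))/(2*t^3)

Substitution gives 0/0 (the numerator vanishes to order 3).
Expand each term to order t^3: the coefficient of t^3 in tan(t) is 1/3 and in 2·ln(1 + 2t) is 16/3.
Lower-order terms cancel with the polynomial part, so the numerator is (17/3)·t^3 + o(t^3), and the limit is (17/3)/(-2) = -17/6.

-17/6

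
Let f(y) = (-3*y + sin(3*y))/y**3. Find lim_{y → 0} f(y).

Direct substitution gives 0/0.
Apply L'Hôpital: lim (3*cos(3*y) - 3)/(3*y^2), still 0/0.
Apply L'Hôpital: lim (-9*sin(3*y))/(6*y), still 0/0.
After 3 applications of L'Hôpital's rule the quotient is (-27*cos(3*y))/(6); substituting y = 0 gives -9/2.

-9/2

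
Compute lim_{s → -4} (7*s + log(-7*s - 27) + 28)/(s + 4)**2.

-49/2

Direct substitution gives 0/0.
Apply L'Hôpital: lim (7 - 7/(-7*s - 27))/(2*s + 8), still 0/0.
After 2 applications of L'Hôpital's rule the quotient is (-49/(-7*s - 27)^2)/(2); substituting s = -4 gives -49/2.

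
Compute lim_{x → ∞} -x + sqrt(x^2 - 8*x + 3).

An ∞ − ∞ form. Rationalising with the conjugate, the difference becomes (-8x + 3) / (√(x^2 - 8*x + 3) + x).
For large x the denominator behaves like 2·x, so the quotient tends to -8/2 = -4.

-4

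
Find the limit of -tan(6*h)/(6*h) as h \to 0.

Substitution gives 0/0.
Since tan(u)/u → 1 as u → 0, tan(6h)/(6h) → 1 and the limit is 6/(-6) = -1.

-1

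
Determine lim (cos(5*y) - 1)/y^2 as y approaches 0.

Direct substitution gives 0/0.
Apply L'Hôpital: lim (-5*sin(5*y))/(2*y), still 0/0.
After 2 applications of L'Hôpital's rule the quotient is (-25*cos(5*y))/(2); substituting y = 0 gives -25/2.

-25/2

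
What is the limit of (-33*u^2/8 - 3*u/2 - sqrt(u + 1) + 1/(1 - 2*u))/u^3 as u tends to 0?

127/16

Substitution gives 0/0; apply L'Hôpital's rule 3 times.
After differentiating numerator and denominator 3 times the quotient is (48/(2*u - 1)^4 - 3/(8*(u + 1)^(5/2)))/(6); at u = 0 this is 127/16.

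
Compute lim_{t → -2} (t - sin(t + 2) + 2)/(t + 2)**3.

1/6

Direct substitution gives 0/0.
Apply L'Hôpital: lim (1 - cos(t + 2))/(3*(t + 2)^2), still 0/0.
Apply L'Hôpital: lim (sin(t + 2))/(6*t + 12), still 0/0.
After 3 applications of L'Hôpital's rule the quotient is (cos(t + 2))/(6); substituting t = -2 gives 1/6.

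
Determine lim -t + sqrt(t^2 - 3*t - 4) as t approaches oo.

-3/2

An ∞ − ∞ form. Rationalising with the conjugate, the difference becomes (-3t - 4) / (√(t^2 - 3*t - 4) + t).
For large t the denominator behaves like 2·t, so the quotient tends to -3/2 = -3/2.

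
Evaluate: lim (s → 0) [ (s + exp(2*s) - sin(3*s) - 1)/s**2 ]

Substitution gives 0/0; apply L'Hôpital's rule 2 times.
After differentiating numerator and denominator 2 times the quotient is (4*e^(2*s) + 9*sin(3*s))/(2); at s = 0 this is 2.

2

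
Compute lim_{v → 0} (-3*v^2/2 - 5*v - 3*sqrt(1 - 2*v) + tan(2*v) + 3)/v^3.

Substitution gives 0/0 (the numerator vanishes to order 3).
Expand each term to order v^3: the coefficient of v^3 in -3·√(1 - 2v) is 3/2 and in tan(2v) is 8/3.
Lower-order terms cancel with the polynomial part, so the numerator is (25/6)·v^3 + o(v^3), and the limit is (25/6)/(1) = 25/6.

25/6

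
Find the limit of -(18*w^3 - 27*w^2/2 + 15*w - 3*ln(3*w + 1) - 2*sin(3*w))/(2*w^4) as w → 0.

Substitution gives 0/0; apply L'Hôpital's rule 4 times.
After differentiating numerator and denominator 4 times the quotient is (-162*sin(3*w) + 1458/(3*w + 1)^4)/(-48); at w = 0 this is -243/8.

-243/8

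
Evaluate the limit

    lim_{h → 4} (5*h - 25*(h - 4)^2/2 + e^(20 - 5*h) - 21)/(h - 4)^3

-125/6

Direct substitution gives 0/0.
Apply L'Hôpital: lim (-25*h - 5*e^(20 - 5*h) + 105)/(3*(h - 4)^2), still 0/0.
Apply L'Hôpital: lim (25*e^(20 - 5*h) - 25)/(6*h - 24), still 0/0.
After 3 applications of L'Hôpital's rule the quotient is (-125*e^(20 - 5*h))/(6); substituting h = 4 gives -125/6.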